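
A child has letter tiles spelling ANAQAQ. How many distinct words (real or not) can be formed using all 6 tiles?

ANAQAQ has 6 letters with A appearing 3 times and Q appearing twice.
The number of distinct arrangements is 6!/(3!·2!) = 720/12 = 60.

60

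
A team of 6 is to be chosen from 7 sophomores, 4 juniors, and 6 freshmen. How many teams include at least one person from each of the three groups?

Total 6-person selections from all 17: C(17,6) = 12376.
Selections missing a whole group: no sophomores → C(10,6) = 210; no juniors → C(13,6) = 1716; no freshmen → C(11,6) = 462.
Add back selections omitting two groups (i.e. drawn from a single group): C(7,6) + C(4,6) + C(6,6) = 8.
By inclusion–exclusion: 12376 − 2388 + 8 = 9996.

9996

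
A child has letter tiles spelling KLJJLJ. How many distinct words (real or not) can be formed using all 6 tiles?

60

Letter multiplicities in KLJJLJ: J×3, K×1, L×2.
So there are 6! / (3!·2!) = 60 distinguishable arrangements.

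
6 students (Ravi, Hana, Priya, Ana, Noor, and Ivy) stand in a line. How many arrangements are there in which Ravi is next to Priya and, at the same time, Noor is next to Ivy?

Treat {Ravi,Priya} as one block (2 orders) and {Noor,Ivy} as another (2 orders).
That leaves 4 units to arrange: 2 × 2 × 4! = 4 × 24 = 96.

96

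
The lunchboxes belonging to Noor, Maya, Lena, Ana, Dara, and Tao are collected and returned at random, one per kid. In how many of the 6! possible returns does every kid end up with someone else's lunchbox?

265

Count assignments avoiding every fixed point. For any j of the 6 kids fixed to their own lunchbox, the other 6−j can be arranged in (6−j)! ways.
By inclusion–exclusion this is Σ_{j=0}^{6} (−1)^j C(6,j)·(6−j)!.
Computing: 720 − 720 + 360 − 120 + 30 − 6 + 1 = 265.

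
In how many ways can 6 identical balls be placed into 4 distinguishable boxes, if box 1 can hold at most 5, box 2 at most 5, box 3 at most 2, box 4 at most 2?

43

Ignoring the caps, the number of non-negative solutions to x_1+…+x_4 = 6 is C(9,3) = 84.
Subtract solutions that violate a single cap (substitute x_i' = x_i − (cap_i+1)): x_1 ≥ 6 gives C(3,3) = 1; x_2 ≥ 6 gives C(3,3) = 1; x_3 ≥ 3 gives C(6,3) = 20; x_4 ≥ 3 gives C(6,3) = 20. Together 42.
Add back pairs where two caps are both exceeded: 0 + 0 + 0 + 0 + 0 + 1 = 1.
By inclusion–exclusion the count is 84 − 42 + 1 = 43.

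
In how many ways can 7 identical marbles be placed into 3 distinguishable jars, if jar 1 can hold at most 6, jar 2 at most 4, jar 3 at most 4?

23

By stars and bars, unrestricted non-negative solutions to x_1+…+x_3 = 7 number C(7+2,2) = 36.
Subtract solutions that violate a single cap (substitute x_i' = x_i − (cap_i+1)): x_1 ≥ 7 gives C(2,2) = 1; x_2 ≥ 5 gives C(4,2) = 6; x_3 ≥ 5 gives C(4,2) = 6. Together 13.
No two caps can be exceeded simultaneously, so the pair terms are all 0.
By inclusion–exclusion the count is 36 − 13 + 0 = 23.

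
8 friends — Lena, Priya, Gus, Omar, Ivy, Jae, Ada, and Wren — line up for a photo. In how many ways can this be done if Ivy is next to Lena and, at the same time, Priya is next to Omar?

Treat {Ivy,Lena} as one block (2 orders) and {Priya,Omar} as another (2 orders).
That leaves 6 units to arrange: 2 × 2 × 6! = 4 × 720 = 2880.

2880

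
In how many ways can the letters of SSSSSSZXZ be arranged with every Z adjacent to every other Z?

56

Treat the 2 copies of Z as a single block. The multiset to arrange is then {ZZ, S, S, S, S, S, S, X}, 8 items in all.
That gives (8)!/(6!) = 56 arrangements.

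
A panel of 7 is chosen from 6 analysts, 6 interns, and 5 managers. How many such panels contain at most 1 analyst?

Split by how many analysts are chosen (0 through 1).
Sum: C(6,0)·C(11,7) + C(6,1)·C(11,6) = 330 + 2772 = 3102.

3102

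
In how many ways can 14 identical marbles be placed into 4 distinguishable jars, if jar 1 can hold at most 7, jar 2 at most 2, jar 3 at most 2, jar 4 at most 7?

Ignoring the caps, the number of non-negative solutions to x_1+…+x_4 = 14 is C(17,3) = 680.
Subtract solutions that violate a single cap (substitute x_i' = x_i − (cap_i+1)): x_1 ≥ 8 gives C(9,3) = 84; x_2 ≥ 3 gives C(14,3) = 364; x_3 ≥ 3 gives C(14,3) = 364; x_4 ≥ 8 gives C(9,3) = 84. Together 896.
Add back pairs where two caps are both exceeded: 20 + 20 + 0 + 165 + 20 + 20 = 245.
Subtract triples: 1 + 0 + 0 + 1 = 2.
By inclusion–exclusion the count is 680 − 896 + 245 − 2 = 27.

27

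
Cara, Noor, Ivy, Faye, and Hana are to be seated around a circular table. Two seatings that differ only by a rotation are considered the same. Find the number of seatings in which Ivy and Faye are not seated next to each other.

Without the restriction there are (4)! = 24 seatings.
Seatings with Ivy beside Faye: treat them as a block with 2 internal orders, giving 2 × (3)! = 12.
Subtracting, 24 − 12 = 12.

12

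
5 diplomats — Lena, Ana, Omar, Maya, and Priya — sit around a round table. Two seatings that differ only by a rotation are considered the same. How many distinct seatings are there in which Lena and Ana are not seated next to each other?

Without the restriction there are (4)! = 24 seatings.
Those with Lena next to Ana: fuse the pair into one unit and seat 4 units around a circle — 2·(3)! = 12.
Subtracting, 24 − 12 = 12.

12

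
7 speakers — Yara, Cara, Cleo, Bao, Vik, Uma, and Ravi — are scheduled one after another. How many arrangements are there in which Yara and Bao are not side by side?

There are 7! = 5040 arrangements in all. If Yara and Bao are adjacent, merging them into one block gives 2·(6)! = 1440 arrangements.
Complementary counting: 5040 − 1440 = 3600.

3600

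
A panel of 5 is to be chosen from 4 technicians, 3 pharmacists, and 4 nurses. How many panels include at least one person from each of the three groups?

364

With no constraint there are C(11,5) = 462 possible selections.
Subtract selections that omit an entire group: no technicians → C(7,5) = 21; no pharmacists → C(8,5) = 56; no nurses → C(7,5) = 21.
Add back selections omitting two groups (i.e. drawn from a single group): C(4,5) + C(3,5) + C(4,5) = 0.
By inclusion–exclusion: 462 − 98 + 0 = 364.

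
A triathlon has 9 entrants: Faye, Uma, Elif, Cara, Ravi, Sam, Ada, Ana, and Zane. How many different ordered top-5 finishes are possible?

15120

There are 9 choices for 1st place, 8 for 2nd, and so on down to 5 for position 5.
That gives 9 × 8 × 7 × 6 × 5 = 15120.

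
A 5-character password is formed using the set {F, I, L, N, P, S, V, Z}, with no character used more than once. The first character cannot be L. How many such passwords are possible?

The first character has 8−1 = 7 choices (anything except L).
The remaining 4 characters are filled from the other 7 symbols without repetition: 7 × 6 × 5 × 4 = 840.
Total: 7 × 840 = 5880.

5880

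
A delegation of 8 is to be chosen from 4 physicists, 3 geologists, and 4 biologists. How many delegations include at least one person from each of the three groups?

164

Total 8-person selections from all 11: C(11,8) = 165.
Selections missing a whole group: no physicists → C(7,8) = 0; no geologists → C(8,8) = 1; no biologists → C(7,8) = 0.
Add back selections omitting two groups (i.e. drawn from a single group): C(4,8) + C(3,8) + C(4,8) = 0.
By inclusion–exclusion: 165 − 1 + 0 = 164.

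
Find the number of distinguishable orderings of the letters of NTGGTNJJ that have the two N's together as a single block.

Treat the 2 copies of N as a single block. The multiset to arrange is then {NN, G, G, J, J, T, T}, 7 items in all.
That gives (7)!/(2!·2!·2!) = 630 arrangements.

630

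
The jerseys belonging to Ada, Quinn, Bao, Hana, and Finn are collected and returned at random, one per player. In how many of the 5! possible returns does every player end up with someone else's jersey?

This is the derangement count D_5: permutations of 5 items with no fixed point.
By inclusion–exclusion this is Σ_{j=0}^{5} (−1)^j C(5,j)·(5−j)!.
Computing: 120 − 120 + 60 − 20 + 5 − 1 = 44.

44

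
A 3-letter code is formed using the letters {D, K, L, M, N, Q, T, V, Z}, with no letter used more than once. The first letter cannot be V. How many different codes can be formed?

The first letter has 9−1 = 8 choices (anything except V).
The remaining 2 letters are filled from the other 8 symbols without repetition: 8 × 7 = 56.
Total: 8 × 56 = 448.

448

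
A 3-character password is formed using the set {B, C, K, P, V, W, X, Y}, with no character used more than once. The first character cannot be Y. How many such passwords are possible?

294

The first character has 8−1 = 7 choices (anything except Y).
The remaining 2 characters are filled from the other 7 symbols without repetition: 7 × 6 = 42.
Total: 7 × 42 = 294.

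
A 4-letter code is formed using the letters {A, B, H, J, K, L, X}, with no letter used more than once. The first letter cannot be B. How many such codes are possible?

The first letter has 7−1 = 6 choices (anything except B).
The remaining 3 letters are filled from the other 6 symbols without repetition: 6 × 5 × 4 = 120.
Total: 6 × 120 = 720.

720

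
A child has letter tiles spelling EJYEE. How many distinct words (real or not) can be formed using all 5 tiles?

20

EJYEE has 5 letters with E appearing 3 times.
Dividing 5! = 120 by 3! = 6 for the repeated letters gives 20.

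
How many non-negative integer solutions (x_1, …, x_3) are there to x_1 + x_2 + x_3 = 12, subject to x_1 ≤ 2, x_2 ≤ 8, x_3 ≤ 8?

Without the upper bounds there are C(14,2) = 91 ways to split 12 among 3 variables.
Subtract solutions that violate a single cap (substitute x_i' = x_i − (cap_i+1)): x_1 ≥ 3 gives C(11,2) = 55; x_2 ≥ 9 gives C(5,2) = 10; x_3 ≥ 9 gives C(5,2) = 10. Together 75.
Add back pairs where two caps are both exceeded: 1 + 1 + 0 = 2.
By inclusion–exclusion the count is 91 − 75 + 2 = 18.

18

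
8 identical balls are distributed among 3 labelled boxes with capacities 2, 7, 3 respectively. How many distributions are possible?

11

Without the upper bounds there are C(10,2) = 45 ways to split 8 among 3 boxes.
Subtract solutions that violate a single cap (substitute x_i' = x_i − (cap_i+1)): x_1 ≥ 3 gives C(7,2) = 21; x_2 ≥ 8 gives C(2,2) = 1; x_3 ≥ 4 gives C(6,2) = 15. Together 37.
Add back pairs where two caps are both exceeded: 0 + 3 + 0 = 3.
By inclusion–exclusion the count is 45 − 37 + 3 = 11.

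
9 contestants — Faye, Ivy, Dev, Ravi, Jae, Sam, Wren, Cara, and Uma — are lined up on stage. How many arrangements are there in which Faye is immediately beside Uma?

Glue Faye and Uma into one block (2 internal orders), leaving 8 units to arrange in a row.
So the count is 2·(8)! = 80640.

80640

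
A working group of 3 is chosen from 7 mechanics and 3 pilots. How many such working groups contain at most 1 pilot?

Split by how many pilots are chosen (0 through 1).
Sum: C(3,0)·C(7,3) + C(3,1)·C(7,2) = 35 + 63 = 98.

98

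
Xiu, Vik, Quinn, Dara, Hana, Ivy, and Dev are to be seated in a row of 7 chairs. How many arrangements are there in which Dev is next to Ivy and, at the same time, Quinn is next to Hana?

Treat {Dev,Ivy} as one block (2 orders) and {Quinn,Hana} as another (2 orders).
That leaves 5 units to arrange: 2 × 2 × 5! = 4 × 120 = 480.

480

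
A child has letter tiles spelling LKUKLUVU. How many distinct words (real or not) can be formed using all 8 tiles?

1680

The 8 letters of LKUKLUVU have repeats: K appearing twice, L appearing twice, and U appearing 3 times.
The number of distinct arrangements is 8!/(3!·2!·2!) = 40320/24 = 1680.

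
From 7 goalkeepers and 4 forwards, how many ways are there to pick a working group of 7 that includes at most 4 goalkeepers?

Split by how many goalkeepers are chosen (0 through 4).
Sum: C(7,0)·C(4,7) + C(7,1)·C(4,6) + C(7,2)·C(4,5) + C(7,3)·C(4,4) + C(7,4)·C(4,3) = 0 + 0 + 0 + 35 + 140 = 175.

175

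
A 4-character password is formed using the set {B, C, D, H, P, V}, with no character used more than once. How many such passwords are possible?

360

Choose and order 4 of the 6 symbols: the first character has 6 options, the next 5, then 4, 3.
That product is 6 × 5 × 4 × 3 = 360.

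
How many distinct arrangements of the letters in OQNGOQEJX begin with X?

Fix X in the first position and arrange the remaining 8 letters.
Those 8 letters have O appearing twice and Q appearing twice, giving (8)!/(2!·2!) = 10080.

10080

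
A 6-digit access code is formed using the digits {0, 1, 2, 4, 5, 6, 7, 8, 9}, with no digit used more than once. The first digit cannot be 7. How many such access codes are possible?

The first digit has 9−1 = 8 choices (anything except 7).
The remaining 5 digits are filled from the other 8 symbols without repetition: 8 × 7 × 6 × 5 × 4 = 6720.
Total: 8 × 6720 = 53760.

53760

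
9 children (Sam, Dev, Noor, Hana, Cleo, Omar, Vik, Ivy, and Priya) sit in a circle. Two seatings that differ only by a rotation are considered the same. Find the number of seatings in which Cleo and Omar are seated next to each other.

10080

Treat {Cleo, Omar} as one unit (2 internal orders) and seat the resulting 8 units around the table: (7)! circular arrangements.
So 2 × (7)! = 2 × 5040 = 10080.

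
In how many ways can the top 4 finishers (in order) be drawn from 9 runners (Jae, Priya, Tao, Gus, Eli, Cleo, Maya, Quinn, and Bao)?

3024

This is an ordered selection of 4 from 9: P(9,4).
That gives 9 × 8 × 7 × 6 = 3024.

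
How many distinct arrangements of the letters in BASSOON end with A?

180

With the last slot taken by A, it remains to arrange the other 6 letters (BSSOON).
Those 6 letters have O appearing twice and S appearing twice, giving (6)!/(2!·2!) = 180.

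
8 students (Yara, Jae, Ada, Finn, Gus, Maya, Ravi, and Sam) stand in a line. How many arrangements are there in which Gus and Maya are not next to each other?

30240

There are 8! = 40320 arrangements in all. If Gus and Maya are adjacent, merging them into one block gives 2·(7)! = 10080 arrangements.
So 40320 − 10080 = 30240 arrangements keep them apart.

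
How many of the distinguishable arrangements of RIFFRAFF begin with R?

210

Fix R in the first position and arrange the remaining 7 letters.
Those 7 letters have F appearing 4 times, giving (7)!/(4!) = 210.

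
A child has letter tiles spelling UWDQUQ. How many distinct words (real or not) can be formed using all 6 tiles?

180

UWDQUQ has 6 letters with Q appearing twice and U appearing twice.
Dividing 6! = 720 by 2!·2! = 4 for the repeated letters gives 180.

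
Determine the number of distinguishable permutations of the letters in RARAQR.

60

Letter multiplicities in RARAQR: A×2, Q×1, R×3.
So there are 6! / (3!·2!) = 60 distinguishable arrangements.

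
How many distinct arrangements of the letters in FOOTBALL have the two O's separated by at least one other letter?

7560

Total arrangements of FOOTBALL: 8!/(2!·2!) = 10080.
If the two O's are adjacent, glue them into one block, leaving 7 items to arrange: (7)!/(2!) = 2520 ways.
Hence 10080 − 2520 = 7560.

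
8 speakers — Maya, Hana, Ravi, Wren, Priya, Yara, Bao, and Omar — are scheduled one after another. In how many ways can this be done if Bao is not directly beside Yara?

There are 8! = 40320 arrangements in all. If Bao and Yara are adjacent, merging them into one block gives 2·(7)! = 10080 arrangements.
So 40320 − 10080 = 30240 arrangements keep them apart.

30240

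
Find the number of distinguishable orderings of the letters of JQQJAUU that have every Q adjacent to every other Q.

Treat the 2 copies of Q as a single block. The multiset to arrange is then {QQ, A, J, J, U, U}, 6 items in all.
That gives (6)!/(2!·2!) = 180 arrangements.

180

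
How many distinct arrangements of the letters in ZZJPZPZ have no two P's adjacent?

There are 7!/(4!·2!) = 105 arrangements of ZZJPZPZ in total.
Arrangements with the P's together: treat PP as one letter, giving (6)!/(4!) = 30.
Subtracting, 105 − 30 = 75 arrangements keep the P's apart.

75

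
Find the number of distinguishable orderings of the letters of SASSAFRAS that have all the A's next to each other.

Treat the 3 copies of A as a single block. The multiset to arrange is then {AAA, F, R, S, S, S, S}, 7 items in all.
That gives (7)!/(4!) = 210 arrangements.

210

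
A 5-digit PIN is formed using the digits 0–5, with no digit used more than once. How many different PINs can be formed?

With no repetition, fill the 5 digits in order: 6 choices, then 5, down to 2.
That product is 6 × 5 × 4 × 3 × 2 = 720.

720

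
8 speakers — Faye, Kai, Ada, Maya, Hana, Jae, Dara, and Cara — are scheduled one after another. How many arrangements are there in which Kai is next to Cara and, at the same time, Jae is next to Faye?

2880

Treat {Kai,Cara} as one block (2 orders) and {Jae,Faye} as another (2 orders).
That leaves 6 units to arrange: 2 × 2 × 6! = 4 × 720 = 2880.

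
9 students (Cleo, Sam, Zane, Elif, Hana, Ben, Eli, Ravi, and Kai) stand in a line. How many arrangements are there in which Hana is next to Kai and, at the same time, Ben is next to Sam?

Treat {Hana,Kai} as one block (2 orders) and {Ben,Sam} as another (2 orders).
That leaves 7 units to arrange: 2 × 2 × 7! = 4 × 5040 = 20160.

20160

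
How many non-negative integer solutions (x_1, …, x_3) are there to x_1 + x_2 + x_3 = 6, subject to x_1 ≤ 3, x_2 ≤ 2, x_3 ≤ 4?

9

Ignoring the caps, the number of non-negative solutions to x_1+…+x_3 = 6 is C(8,2) = 28.
Subtract solutions that violate a single cap (substitute x_i' = x_i − (cap_i+1)): x_1 ≥ 4 gives C(4,2) = 6; x_2 ≥ 3 gives C(5,2) = 10; x_3 ≥ 5 gives C(3,2) = 3. Together 19.
No two caps can be exceeded simultaneously, so the pair terms are all 0.
By inclusion–exclusion the count is 28 − 19 + 0 = 9.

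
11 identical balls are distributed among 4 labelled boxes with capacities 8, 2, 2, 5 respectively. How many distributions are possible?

Without the upper bounds there are C(14,3) = 364 ways to split 11 among 4 boxes.
Subtract solutions that violate a single cap (substitute x_i' = x_i − (cap_i+1)): x_1 ≥ 9 gives C(5,3) = 10; x_2 ≥ 3 gives C(11,3) = 165; x_3 ≥ 3 gives C(11,3) = 165; x_4 ≥ 6 gives C(8,3) = 56. Together 396.
Add back pairs where two caps are both exceeded: 0 + 0 + 0 + 56 + 10 + 10 = 76.
By inclusion–exclusion the count is 364 − 396 + 76 = 44.

44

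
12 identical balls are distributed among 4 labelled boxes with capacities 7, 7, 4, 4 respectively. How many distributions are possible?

Without the upper bounds there are C(15,3) = 455 ways to split 12 among 4 boxes.
Subtract solutions that violate a single cap (substitute x_i' = x_i − (cap_i+1)): x_1 ≥ 8 gives C(7,3) = 35; x_2 ≥ 8 gives C(7,3) = 35; x_3 ≥ 5 gives C(10,3) = 120; x_4 ≥ 5 gives C(10,3) = 120. Together 310.
Add back pairs where two caps are both exceeded: 0 + 0 + 0 + 0 + 0 + 10 = 10.
By inclusion–exclusion the count is 455 − 310 + 10 = 155.

155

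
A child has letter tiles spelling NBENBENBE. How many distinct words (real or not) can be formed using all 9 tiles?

1680

The 9 letters of NBENBENBE have repeats: B appearing 3 times, E appearing 3 times, and N appearing 3 times.
Dividing 9! = 362880 by 3!·3!·3! = 216 for the repeated letters gives 1680.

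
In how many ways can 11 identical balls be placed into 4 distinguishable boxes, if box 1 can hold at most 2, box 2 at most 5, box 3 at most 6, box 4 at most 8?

112

Ignoring the caps, the number of non-negative solutions to x_1+…+x_4 = 11 is C(14,3) = 364.
Subtract solutions that violate a single cap (substitute x_i' = x_i − (cap_i+1)): x_1 ≥ 3 gives C(11,3) = 165; x_2 ≥ 6 gives C(8,3) = 56; x_3 ≥ 7 gives C(7,3) = 35; x_4 ≥ 9 gives C(5,3) = 10. Together 266.
Add back pairs where two caps are both exceeded: 10 + 4 + 0 + 0 + 0 + 0 = 14.
By inclusion–exclusion the count is 364 − 266 + 14 = 112.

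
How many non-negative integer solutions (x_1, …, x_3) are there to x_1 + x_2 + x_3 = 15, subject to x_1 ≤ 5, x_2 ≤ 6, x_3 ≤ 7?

10

Ignoring the caps, the number of non-negative solutions to x_1+…+x_3 = 15 is C(17,2) = 136.
Subtract solutions that violate a single cap (substitute x_i' = x_i − (cap_i+1)): x_1 ≥ 6 gives C(11,2) = 55; x_2 ≥ 7 gives C(10,2) = 45; x_3 ≥ 8 gives C(9,2) = 36. Together 136.
Add back pairs where two caps are both exceeded: 6 + 3 + 1 = 10.
By inclusion–exclusion the count is 136 − 136 + 10 = 10.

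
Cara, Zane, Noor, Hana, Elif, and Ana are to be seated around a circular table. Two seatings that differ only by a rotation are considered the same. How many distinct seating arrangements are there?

120

Fix one person's seat to break rotational symmetry; the remaining 5 people can be arranged in (5)! = 120 ways.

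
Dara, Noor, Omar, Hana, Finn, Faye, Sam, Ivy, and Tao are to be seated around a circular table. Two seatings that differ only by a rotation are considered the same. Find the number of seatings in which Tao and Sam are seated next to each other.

Treat {Tao, Sam} as one unit (2 internal orders) and seat the resulting 8 units around the table: (7)! circular arrangements.
So 2 × (7)! = 2 × 5040 = 10080.

10080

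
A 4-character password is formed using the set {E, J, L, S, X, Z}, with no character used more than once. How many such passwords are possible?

Choose and order 4 of the 6 symbols: the first character has 6 options, the next 5, then 4, 3.
6 × 5 × 4 × 3 = 360.

360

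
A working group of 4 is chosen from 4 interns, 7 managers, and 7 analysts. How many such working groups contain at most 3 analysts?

Split by how many analysts are chosen (0 through 3).
Sum: C(7,0)·C(11,4) + C(7,1)·C(11,3) + C(7,2)·C(11,2) + C(7,3)·C(11,1) = 330 + 1155 + 1155 + 385 = 3025.

3025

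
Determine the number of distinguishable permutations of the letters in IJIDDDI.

The 7 letters of IJIDDDI have repeats: D appearing 3 times and I appearing 3 times.
So there are 7! / (3!·3!) = 140 distinguishable arrangements.

140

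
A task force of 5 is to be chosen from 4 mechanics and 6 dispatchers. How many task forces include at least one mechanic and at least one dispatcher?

246

Total 5-person selections from all 10: C(10,5) = 252.
Subtract selections that omit an entire group: no mechanics → C(6,5) = 6; no dispatchers → C(4,5) = 0.
Both groups omitted at once is impossible, so 252 − 6 = 246.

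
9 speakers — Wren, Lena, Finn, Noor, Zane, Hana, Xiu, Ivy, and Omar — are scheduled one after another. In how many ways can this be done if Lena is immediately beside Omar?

Glue Lena and Omar into one block (2 internal orders), leaving 8 units to arrange in a row.
That gives 2 × 8! = 2 × 40320 = 80640.

80640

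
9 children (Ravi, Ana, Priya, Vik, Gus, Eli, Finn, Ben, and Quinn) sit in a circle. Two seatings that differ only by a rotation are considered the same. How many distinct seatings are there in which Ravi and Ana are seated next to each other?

Treat {Ravi, Ana} as one unit (2 internal orders) and seat the resulting 8 units around the table: (7)! circular arrangements.
So 2 × (7)! = 2 × 5040 = 10080.

10080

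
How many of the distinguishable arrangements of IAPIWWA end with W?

Fix W in the last position and arrange the remaining 6 letters.
Those 6 letters have A appearing twice and I appearing twice, giving (6)!/(2!·2!) = 180.

180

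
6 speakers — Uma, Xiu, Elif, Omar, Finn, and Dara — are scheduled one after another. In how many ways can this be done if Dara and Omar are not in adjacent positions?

Of the 6! = 720 arrangements, those with Dara and Omar adjacent number 2 × 5! = 240 (treat the pair as a block with 2 internal orders).
Complementary counting: 720 − 240 = 480.

480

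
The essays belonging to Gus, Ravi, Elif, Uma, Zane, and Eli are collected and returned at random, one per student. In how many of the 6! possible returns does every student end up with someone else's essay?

265

Let Aᵢ be the assignments in which student i gets their own essay. We want the size of the complement of A₁∪…∪A_6.
By inclusion–exclusion this is Σ_{j=0}^{6} (−1)^j C(6,j)·(6−j)!.
Computing: 720 − 720 + 360 − 120 + 30 − 6 + 1 = 265.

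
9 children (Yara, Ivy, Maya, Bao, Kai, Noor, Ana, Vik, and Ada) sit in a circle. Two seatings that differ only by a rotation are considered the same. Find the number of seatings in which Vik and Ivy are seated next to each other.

10080

Glue Vik and Ivy into a block (2 internal orders). Seating 8 units around a circle gives (7)! arrangements.
So 2 × (7)! = 2 × 5040 = 10080.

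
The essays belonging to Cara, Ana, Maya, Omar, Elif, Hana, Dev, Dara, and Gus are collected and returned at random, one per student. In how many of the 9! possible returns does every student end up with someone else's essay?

This is the derangement count D_9: permutations of 9 items with no fixed point.
By inclusion–exclusion this is Σ_{j=0}^{9} (−1)^j C(9,j)·(9−j)!.
Computing: 362880 − 362880 + 181440 − 60480 + 15120 − 3024 + 504 − 72 + 9 − 1 = 133496.

133496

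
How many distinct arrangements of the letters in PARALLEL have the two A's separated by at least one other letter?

2520

Total arrangements of PARALLEL: 8!/(3!·2!) = 3360.
If the two A's are adjacent, glue them into one block, leaving 7 items to arrange: (7)!/(3!) = 840 ways.
Hence 3360 − 840 = 2520.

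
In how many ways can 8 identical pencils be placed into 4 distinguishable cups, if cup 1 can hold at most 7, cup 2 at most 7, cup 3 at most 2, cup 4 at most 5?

Without the upper bounds there are C(11,3) = 165 ways to split 8 among 4 cups.
Subtract solutions that violate a single cap (substitute x_i' = x_i − (cap_i+1)): x_1 ≥ 8 gives C(3,3) = 1; x_2 ≥ 8 gives C(3,3) = 1; x_3 ≥ 3 gives C(8,3) = 56; x_4 ≥ 6 gives C(5,3) = 10. Together 68.
No two caps can be exceeded simultaneously, so the pair terms are all 0.
By inclusion–exclusion the count is 165 − 68 + 0 = 97.

97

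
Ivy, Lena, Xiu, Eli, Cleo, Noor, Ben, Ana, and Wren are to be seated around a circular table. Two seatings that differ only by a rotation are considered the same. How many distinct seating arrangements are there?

Seat Ivy anywhere (absorbing the rotational symmetry), then permute the other 8: (8)! = 40320.

40320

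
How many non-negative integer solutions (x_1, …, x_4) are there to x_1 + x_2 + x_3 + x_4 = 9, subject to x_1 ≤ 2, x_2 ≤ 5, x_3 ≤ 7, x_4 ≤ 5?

94

Ignoring the caps, the number of non-negative solutions to x_1+…+x_4 = 9 is C(12,3) = 220.
Subtract solutions that violate a single cap (substitute x_i' = x_i − (cap_i+1)): x_1 ≥ 3 gives C(9,3) = 84; x_2 ≥ 6 gives C(6,3) = 20; x_3 ≥ 8 gives C(4,3) = 4; x_4 ≥ 6 gives C(6,3) = 20. Together 128.
Add back pairs where two caps are both exceeded: 1 + 0 + 1 + 0 + 0 + 0 = 2.
By inclusion–exclusion the count is 220 − 128 + 2 = 94.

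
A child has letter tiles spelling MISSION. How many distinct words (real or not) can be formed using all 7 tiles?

1260

The 7 letters of MISSION have repeats: I appearing twice and S appearing twice.
So there are 7! / (2!·2!) = 1260 distinguishable arrangements.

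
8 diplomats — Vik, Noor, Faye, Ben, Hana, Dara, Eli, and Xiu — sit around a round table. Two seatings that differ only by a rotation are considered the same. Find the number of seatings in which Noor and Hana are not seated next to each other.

3600

Without the restriction there are (7)! = 5040 seatings.
Seatings with Noor beside Hana: treat them as a block with 2 internal orders, giving 2 × (6)! = 1440.
Subtracting, 5040 − 1440 = 3600.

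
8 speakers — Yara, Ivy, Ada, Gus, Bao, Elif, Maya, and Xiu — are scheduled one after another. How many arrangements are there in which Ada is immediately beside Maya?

Place the 6 others and the Ada-Maya pair as 7 objects in a line; the pair has 2 internal arrangements.
That gives 2 × 7! = 2 × 5040 = 10080.

10080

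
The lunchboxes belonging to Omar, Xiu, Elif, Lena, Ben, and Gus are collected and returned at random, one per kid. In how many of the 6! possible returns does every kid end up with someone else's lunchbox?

265

Count assignments avoiding every fixed point. For any j of the 6 kids fixed to their own lunchbox, the other 6−j can be arranged in (6−j)! ways.
By inclusion–exclusion this is Σ_{j=0}^{6} (−1)^j C(6,j)·(6−j)!.
Computing: 720 − 720 + 360 − 120 + 30 − 6 + 1 = 265.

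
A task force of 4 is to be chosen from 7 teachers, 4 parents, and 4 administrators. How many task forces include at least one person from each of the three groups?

672

Unrestricted: C(15,4) = 1365 ways to pick any 4 of the 15.
Selections missing a whole group: no teachers → C(8,4) = 70; no parents → C(11,4) = 330; no administrators → C(11,4) = 330.
Add back selections omitting two groups (i.e. drawn from a single group): C(7,4) + C(4,4) + C(4,4) = 37.
By inclusion–exclusion: 1365 − 730 + 37 = 672.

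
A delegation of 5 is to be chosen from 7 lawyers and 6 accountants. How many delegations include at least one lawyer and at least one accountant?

Unrestricted: C(13,5) = 1287 ways to pick any 5 of the 13.
Subtract selections that omit an entire group: no lawyers → C(6,5) = 6; no accountants → C(7,5) = 21.
Both groups omitted at once is impossible, so 1287 − 27 = 1260.

1260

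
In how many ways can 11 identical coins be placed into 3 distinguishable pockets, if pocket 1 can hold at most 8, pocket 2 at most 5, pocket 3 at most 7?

41

Ignoring the caps, the number of non-negative solutions to x_1+…+x_3 = 11 is C(13,2) = 78.
Subtract solutions that violate a single cap (substitute x_i' = x_i − (cap_i+1)): x_1 ≥ 9 gives C(4,2) = 6; x_2 ≥ 6 gives C(7,2) = 21; x_3 ≥ 8 gives C(5,2) = 10. Together 37.
No two caps can be exceeded simultaneously, so the pair terms are all 0.
By inclusion–exclusion the count is 78 − 37 + 0 = 41.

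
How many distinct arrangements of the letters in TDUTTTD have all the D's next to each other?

Treat the 2 copies of D as a single block. The multiset to arrange is then {DD, T, T, T, T, U}, 6 items in all.
That gives (6)!/(4!) = 30 arrangements.

30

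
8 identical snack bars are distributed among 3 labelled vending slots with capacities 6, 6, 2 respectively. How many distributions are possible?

18

Ignoring the caps, the number of non-negative solutions to x_1+…+x_3 = 8 is C(10,2) = 45.
Subtract solutions that violate a single cap (substitute x_i' = x_i − (cap_i+1)): x_1 ≥ 7 gives C(3,2) = 3; x_2 ≥ 7 gives C(3,2) = 3; x_3 ≥ 3 gives C(7,2) = 21. Together 27.
No two caps can be exceeded simultaneously, so the pair terms are all 0.
By inclusion–exclusion the count is 45 − 27 + 0 = 18.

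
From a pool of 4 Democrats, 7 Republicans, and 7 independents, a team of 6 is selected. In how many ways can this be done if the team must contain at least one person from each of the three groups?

With no constraint there are C(18,6) = 18564 possible selections.
Subtract selections that omit an entire group: no Democrats → C(14,6) = 3003; no Republicans → C(11,6) = 462; no independents → C(11,6) = 462.
Add back selections omitting two groups (i.e. drawn from a single group): C(4,6) + C(7,6) + C(7,6) = 14.
By inclusion–exclusion: 18564 − 3927 + 14 = 14651.

14651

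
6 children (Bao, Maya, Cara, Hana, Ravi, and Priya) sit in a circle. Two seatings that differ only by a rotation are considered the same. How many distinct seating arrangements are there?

120

Seat Bao anywhere (absorbing the rotational symmetry), then permute the other 5: (5)! = 120.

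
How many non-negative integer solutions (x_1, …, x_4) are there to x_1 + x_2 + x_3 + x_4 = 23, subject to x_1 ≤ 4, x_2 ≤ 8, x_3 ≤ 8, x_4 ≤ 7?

Without the upper bounds there are C(26,3) = 2600 ways to split 23 among 4 variables.
Subtract solutions that violate a single cap (substitute x_i' = x_i − (cap_i+1)): x_1 ≥ 5 gives C(21,3) = 1330; x_2 ≥ 9 gives C(17,3) = 680; x_3 ≥ 9 gives C(17,3) = 680; x_4 ≥ 8 gives C(18,3) = 816. Together 3506.
Add back pairs where two caps are both exceeded: 220 + 220 + 286 + 56 + 84 + 84 = 950.
Subtract triples: 1 + 4 + 4 + 0 = 9.
By inclusion–exclusion the count is 2600 − 3506 + 950 − 9 = 35.

35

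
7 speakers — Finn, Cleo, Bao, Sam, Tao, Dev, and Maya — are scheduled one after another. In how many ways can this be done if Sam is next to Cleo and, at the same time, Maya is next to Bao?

Treat {Sam,Cleo} as one block (2 orders) and {Maya,Bao} as another (2 orders).
That leaves 5 units to arrange: 2 × 2 × 5! = 4 × 120 = 480.

480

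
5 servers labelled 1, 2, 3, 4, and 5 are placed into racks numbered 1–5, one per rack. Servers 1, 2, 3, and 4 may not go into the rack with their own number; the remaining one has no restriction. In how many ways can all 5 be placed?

53

Let Aᵢ (for 1 ≤ i ≤ 4) be the placements that put server i in its forbidden rack. Any j of these fix j positions, leaving (5−j)! ways to fill the rest, and there are C(4,j) ways to pick which j.
By inclusion–exclusion, the number of valid placements is Σ_{j=0}^{4} (−1)^j C(4,j)·(5−j)!.
Computing: 120 − 96 + 36 − 8 + 1 = 53.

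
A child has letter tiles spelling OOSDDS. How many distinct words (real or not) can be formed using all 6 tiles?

90

The 6 letters of OOSDDS have repeats: D appearing twice, O appearing twice, and S appearing twice.
The number of distinct arrangements is 6!/(2!·2!·2!) = 720/8 = 90.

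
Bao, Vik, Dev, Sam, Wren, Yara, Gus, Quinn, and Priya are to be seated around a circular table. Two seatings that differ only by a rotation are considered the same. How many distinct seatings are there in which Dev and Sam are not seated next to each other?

Without the restriction there are (8)! = 40320 seatings.
Seatings with Dev beside Sam: treat them as a block with 2 internal orders, giving 2 × (7)! = 10080.
Subtracting, 40320 − 10080 = 30240.

30240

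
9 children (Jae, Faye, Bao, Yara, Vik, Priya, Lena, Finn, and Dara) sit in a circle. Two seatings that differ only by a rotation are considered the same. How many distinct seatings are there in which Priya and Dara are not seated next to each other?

30240

All circular seatings of 9 people number (8)! = 40320.
Seatings with Priya beside Dara: treat them as a block with 2 internal orders, giving 2 × (7)! = 10080.
Subtracting, 40320 − 10080 = 30240.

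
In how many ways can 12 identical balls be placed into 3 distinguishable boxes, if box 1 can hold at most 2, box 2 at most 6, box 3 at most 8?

Ignoring the caps, the number of non-negative solutions to x_1+…+x_3 = 12 is C(14,2) = 91.
Subtract solutions that violate a single cap (substitute x_i' = x_i − (cap_i+1)): x_1 ≥ 3 gives C(11,2) = 55; x_2 ≥ 7 gives C(7,2) = 21; x_3 ≥ 9 gives C(5,2) = 10. Together 86.
Add back pairs where two caps are both exceeded: 6 + 1 + 0 = 7.
By inclusion–exclusion the count is 91 − 86 + 7 = 12.

12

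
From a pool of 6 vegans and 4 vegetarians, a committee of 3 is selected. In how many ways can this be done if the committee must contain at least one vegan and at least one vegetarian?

96

Unrestricted: C(10,3) = 120 ways to pick any 3 of the 10.
Subtract selections that omit an entire group: no vegans → C(4,3) = 4; no vegetarians → C(6,3) = 20.
Both groups omitted at once is impossible, so 120 − 24 = 96.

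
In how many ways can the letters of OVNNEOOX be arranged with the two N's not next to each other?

There are 8!/(3!·2!) = 3360 arrangements of OVNNEOOX in total.
Arrangements with the N's together: treat NN as one letter, giving (7)!/(3!) = 840.
Hence 3360 − 840 = 2520.

2520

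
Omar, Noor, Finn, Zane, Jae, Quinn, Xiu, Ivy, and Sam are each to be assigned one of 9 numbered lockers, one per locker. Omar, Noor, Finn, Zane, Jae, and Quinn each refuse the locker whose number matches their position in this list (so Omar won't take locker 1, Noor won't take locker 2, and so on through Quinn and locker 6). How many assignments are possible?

183822

Let Aᵢ (for 1 ≤ i ≤ 6) be the placements that put person i in their forbidden locker. Any j of these fix j positions, leaving (9−j)! ways to fill the rest, and there are C(6,j) ways to pick which j.
By inclusion–exclusion, the number of valid placements is Σ_{j=0}^{6} (−1)^j C(6,j)·(9−j)!.
Computing: 362880 − 241920 + 75600 − 14400 + 1800 − 144 + 6 = 183822.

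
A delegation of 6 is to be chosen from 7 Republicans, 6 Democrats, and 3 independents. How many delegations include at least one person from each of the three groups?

6006

Unrestricted: C(16,6) = 8008 ways to pick any 6 of the 16.
Subtract selections that omit an entire group: no Republicans → C(9,6) = 84; no Democrats → C(10,6) = 210; no independents → C(13,6) = 1716.
Add back selections omitting two groups (i.e. drawn from a single group): C(7,6) + C(6,6) + C(3,6) = 8.
By inclusion–exclusion: 8008 − 2010 + 8 = 6006.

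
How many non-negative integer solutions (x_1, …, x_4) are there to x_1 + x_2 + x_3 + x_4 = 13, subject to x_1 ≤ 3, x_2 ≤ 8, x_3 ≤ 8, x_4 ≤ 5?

By stars and bars, unrestricted non-negative solutions to x_1+…+x_4 = 13 number C(13+3,3) = 560.
Subtract solutions that violate a single cap (substitute x_i' = x_i − (cap_i+1)): x_1 ≥ 4 gives C(12,3) = 220; x_2 ≥ 9 gives C(7,3) = 35; x_3 ≥ 9 gives C(7,3) = 35; x_4 ≥ 6 gives C(10,3) = 120. Together 410.
Add back pairs where two caps are both exceeded: 1 + 1 + 20 + 0 + 0 + 0 = 22.
By inclusion–exclusion the count is 560 − 410 + 22 = 172.

172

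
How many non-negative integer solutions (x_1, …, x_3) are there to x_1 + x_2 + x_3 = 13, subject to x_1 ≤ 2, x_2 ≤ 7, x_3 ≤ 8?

Ignoring the caps, the number of non-negative solutions to x_1+…+x_3 = 13 is C(15,2) = 105.
Subtract solutions that violate a single cap (substitute x_i' = x_i − (cap_i+1)): x_1 ≥ 3 gives C(12,2) = 66; x_2 ≥ 8 gives C(7,2) = 21; x_3 ≥ 9 gives C(6,2) = 15. Together 102.
Add back pairs where two caps are both exceeded: 6 + 3 + 0 = 9.
By inclusion–exclusion the count is 105 − 102 + 9 = 12.

12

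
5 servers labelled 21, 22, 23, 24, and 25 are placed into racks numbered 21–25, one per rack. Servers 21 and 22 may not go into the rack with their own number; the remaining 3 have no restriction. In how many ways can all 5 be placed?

78

Let Aᵢ (for i ∈ {21, 22}) be the placements that put server i in its forbidden rack. Any j of these fix j positions, leaving (5−j)! ways to fill the rest, and there are C(2,j) ways to pick which j.
By inclusion–exclusion, the number of valid placements is Σ_{j=0}^{2} (−1)^j C(2,j)·(5−j)!.
Computing: 120 − 48 + 6 = 78.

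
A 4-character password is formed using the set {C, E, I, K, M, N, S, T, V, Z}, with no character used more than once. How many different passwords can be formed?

5040

With no repetition, fill the 4 characters in order: 10 choices, then 9, down to 7.
10 × 9 × 8 × 7 = 5040.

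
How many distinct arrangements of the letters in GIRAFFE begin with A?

Fix A in the first position and arrange the remaining 6 letters.
Those 6 letters have F appearing twice, giving (6)!/(2!) = 360.

360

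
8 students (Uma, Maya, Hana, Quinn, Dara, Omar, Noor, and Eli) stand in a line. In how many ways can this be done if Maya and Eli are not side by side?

30240

Of the 8! = 40320 arrangements, those with Maya and Eli adjacent number 2 × 7! = 10080 (treat the pair as a block with 2 internal orders).
So 40320 − 10080 = 30240 arrangements keep them apart.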